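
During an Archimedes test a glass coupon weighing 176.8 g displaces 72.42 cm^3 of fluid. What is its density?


Use the definition of density:
  rho = mass / volume
  rho = 176.8 / 72.42 = 2.441 g/cm^3

2.441 g/cm^3


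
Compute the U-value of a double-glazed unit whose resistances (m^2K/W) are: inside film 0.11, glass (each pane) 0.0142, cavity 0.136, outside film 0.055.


Total thermal resistance (series):
  R_total = R_in + R_glass + R_air + R_glass + R_out
  R_total = 0.11 + 0.0142 + 0.136 + 0.0142 + 0.055 = 0.3294 m^2K/W
U-value = 1 / R_total = 1 / 0.3294 = 3.036 W/m^2K

3.036 W/m^2K


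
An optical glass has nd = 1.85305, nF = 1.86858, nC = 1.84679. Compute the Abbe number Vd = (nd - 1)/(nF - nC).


Abbe number formula: Vd = (nd - 1) / (nF - nC)
  nd - 1 = 1.85305 - 1 = 0.85305
  nF - nC = 1.86858 - 1.84679 = 0.02179
  Vd = 0.85305 / 0.02179 = 39.15

39.15


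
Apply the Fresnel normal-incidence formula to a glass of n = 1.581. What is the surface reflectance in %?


Fresnel reflectance at normal incidence:
  R = ((n - 1)/(n + 1))^2
  (n - 1)/(n + 1) = (1.581 - 1)/(1.581 + 1) = 0.225107
  R = 0.225107^2 = 0.0506732
  R(%) = 0.0506732 * 100 = 5.067%

5.067%


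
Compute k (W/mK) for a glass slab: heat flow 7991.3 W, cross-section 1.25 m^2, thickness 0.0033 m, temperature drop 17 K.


Fourier's law rearranged: k = Q * t / (A * dT)
  Numerator = 7991.3 * 0.0033 = 26.37129
  Denominator = 1.25 * 17 = 21.25
  k = 26.37129 / 21.25 = 1.241 W/mK

1.241 W/mK


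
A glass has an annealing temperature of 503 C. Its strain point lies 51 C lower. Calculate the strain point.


Strain point = annealing point - difference:
  T_strain = 503 - 51 = 452 C

452 C


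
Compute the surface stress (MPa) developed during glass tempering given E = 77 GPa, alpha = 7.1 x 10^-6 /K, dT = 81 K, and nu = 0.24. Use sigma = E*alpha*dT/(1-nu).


Tempering stress: sigma = E * alpha * dT / (1 - nu)
  E (MPa) = 77 * 1000 = 77000
  Numerator = 77000 * (7.1 x 10^-6) * 81 = 44.2827
  Denominator = 1 - 0.24 = 0.76
  sigma = 44.2827 / 0.76 = 58.3 MPa

58.3 MPa


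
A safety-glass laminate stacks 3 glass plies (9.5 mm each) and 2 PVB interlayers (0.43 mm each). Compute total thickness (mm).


Total thickness = glass contribution + PVB contribution
  Glass: 3 * 9.5 = 28.5 mm
  PVB: 2 * 0.43 = 0.86 mm
  Total = 28.5 + 0.86 = 29.36 mm

29.36 mm


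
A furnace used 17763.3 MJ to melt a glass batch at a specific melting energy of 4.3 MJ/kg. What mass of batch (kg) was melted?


Rearrange E = m * s for m:
  m = E / s
  m = 17763.3 / 4.3 = 4131.0 kg

4131.0 kg


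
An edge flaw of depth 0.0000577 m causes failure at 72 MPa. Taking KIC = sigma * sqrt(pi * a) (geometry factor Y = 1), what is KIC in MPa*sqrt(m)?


Fracture toughness: KIC = sigma * sqrt(pi * a)
  pi * a = pi * 0.0000577 = 0.00018127
  sqrt(pi * a) = 0.013464
  KIC = 72 * 0.013464 = 0.969 MPa*sqrt(m)

0.969 MPa*sqrt(m)


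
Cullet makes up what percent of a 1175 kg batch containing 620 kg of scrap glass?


Cullet ratio = (cullet mass / total batch mass) * 100
  Ratio = 620 / 1175 * 100 = 52.77%

52.77%


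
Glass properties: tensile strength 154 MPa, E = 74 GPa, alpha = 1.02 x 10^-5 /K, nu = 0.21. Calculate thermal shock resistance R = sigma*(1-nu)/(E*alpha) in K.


Thermal shock resistance: R = sigma * (1 - nu) / (E * alpha)
  Numerator = 154 * (1 - 0.21) = 121.66
  Denominator = 74 * 1000 * (1.02 x 10^-5) = 0.7548
  R = 121.66 / 0.7548 = 161.2 K

161.2 K


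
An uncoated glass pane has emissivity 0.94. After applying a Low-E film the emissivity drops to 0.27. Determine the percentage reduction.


Percentage reduction = (1 - coated/uncoated) * 100
  Ratio = 0.27 / 0.94 = 0.2872
  Reduction = (1 - 0.2872) * 100 = 71.3%

71.3%


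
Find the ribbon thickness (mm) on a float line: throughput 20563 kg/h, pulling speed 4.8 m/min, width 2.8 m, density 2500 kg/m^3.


Ribbon cross-section from mass balance:
  Volume rate = throughput / density = 20563 / 2500 = 8.2252 m^3/h
  thickness = volume rate / (speed * 60 * width), i.e.
  thickness = throughput / (60 * speed * width * density) * 1000
  thickness = 20563 / (60 * 4.8 * 2.8 * 2500) * 1000 = 10.2 mm

10.2 mm


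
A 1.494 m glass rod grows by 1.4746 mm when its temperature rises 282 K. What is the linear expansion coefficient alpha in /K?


Rearrange dL = alpha * L0 * dT for alpha:
  alpha = dL / (L0 * dT)
  alpha = (1.4746 / 1000) / (1.494 * 282) = 0.0000035 /K = 3.5 x 10^-6 /K

3.5 x 10^-6 /K


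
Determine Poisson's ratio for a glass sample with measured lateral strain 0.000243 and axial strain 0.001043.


Poisson's ratio: nu = lateral strain / axial strain
  nu = 0.000243 / 0.001043 = 0.233

0.233


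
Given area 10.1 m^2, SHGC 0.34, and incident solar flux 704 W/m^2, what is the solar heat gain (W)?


Solar heat gain: Q = Area * SHGC * Irradiance
  Q = 10.1 * 0.34 * 704 = 2417.5 W

2417.5 W


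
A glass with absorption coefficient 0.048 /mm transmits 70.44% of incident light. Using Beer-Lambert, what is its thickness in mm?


Rearrange T = exp(-alpha * thickness):
  thickness = -ln(T) / alpha
  T = 70.44/100 = 0.7044
  ln(T) = -0.35041
  -ln(T) = 0.35041
  thickness = 0.35041 / 0.048 = 7.3 mm

7.3 mm


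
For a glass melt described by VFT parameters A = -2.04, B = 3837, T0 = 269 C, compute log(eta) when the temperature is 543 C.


VFT equation: log(eta) = A + B / (T - T0)
  T - T0 = 543 - 269 = 274
  B / (T - T0) = 3837 / 274 = 14.004
  log(eta) = -2.04 + 14.004 = 11.964

11.964


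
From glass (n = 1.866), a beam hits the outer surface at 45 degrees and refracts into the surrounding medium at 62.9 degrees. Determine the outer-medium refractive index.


Apply Snell's law: n1 * sin(theta1) = n2 * sin(theta2)
  n2 = n1 * sin(theta1) / sin(theta2)
  sin(45) = 0.707107
  sin(62.9) = 0.890213
  n2 = 1.866 * 0.707107 / 0.890213 = 1.4822

1.4822


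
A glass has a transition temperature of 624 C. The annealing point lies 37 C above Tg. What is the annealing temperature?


The annealing temperature is Tg plus the offset:
  T_anneal = 624 + 37 = 661 C

661 C


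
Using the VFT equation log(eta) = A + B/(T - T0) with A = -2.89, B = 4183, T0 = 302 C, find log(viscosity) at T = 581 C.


VFT equation: log(eta) = A + B / (T - T0)
  T - T0 = 581 - 302 = 279
  B / (T - T0) = 4183 / 279 = 14.993
  log(eta) = -2.89 + 14.993 = 12.103

12.103


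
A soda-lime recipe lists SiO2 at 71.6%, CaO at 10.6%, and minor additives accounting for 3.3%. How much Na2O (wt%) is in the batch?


Pieces sum to 100%:
  Na2O = 100 - (SiO2 + CaO + others)
  Na2O = 100 - (71.6 + 10.6 + 3.3) = 14.5%

14.5%


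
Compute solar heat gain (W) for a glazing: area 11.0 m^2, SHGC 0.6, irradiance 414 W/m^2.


Solar heat gain: Q = Area * SHGC * Irradiance
  Q = 11.0 * 0.6 * 414 = 2732.4 W

2732.4 W


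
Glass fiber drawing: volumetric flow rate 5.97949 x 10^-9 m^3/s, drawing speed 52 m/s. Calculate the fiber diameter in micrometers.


Cross-sectional area from continuity:
  A = Q / v = 5.97949 x 10^-9 / 52 = 1.149902 x 10^-10 m^2
Diameter from circular cross-section:
  d = sqrt(4A / pi) * 10^6 (m -> um)
  d = sqrt(4 * 1.149902 x 10^-10 / pi) * 10^6 = 12.1 um

12.1 um


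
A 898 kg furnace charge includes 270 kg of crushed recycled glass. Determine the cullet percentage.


Cullet ratio = (cullet mass / total batch mass) * 100
  Ratio = 270 / 898 * 100 = 30.07%

30.07%


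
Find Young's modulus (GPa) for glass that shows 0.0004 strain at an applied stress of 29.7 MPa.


Young's modulus: E = stress / strain
  E = 29.7 MPa / 0.0004 = 74250 MPa
Convert to GPa: 74250 / 1000 = 74.25 GPa

74.25 GPa


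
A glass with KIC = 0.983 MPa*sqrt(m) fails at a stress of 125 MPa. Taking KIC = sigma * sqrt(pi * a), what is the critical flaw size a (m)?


Rearrange KIC = sigma * sqrt(pi * a):
  sqrt(pi * a) = KIC / sigma
  sqrt(pi * a) = 0.983 / 125 = 0.007864
  a = (KIC / sigma)^2 / pi
  a = 0.007864^2 / pi = 0.0000197 m

0.0000197 m


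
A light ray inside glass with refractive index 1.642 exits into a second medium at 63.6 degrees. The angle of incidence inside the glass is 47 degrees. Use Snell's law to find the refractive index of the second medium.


Apply Snell's law: n1 * sin(theta1) = n2 * sin(theta2)
  n2 = n1 * sin(theta1) / sin(theta2)
  sin(47) = 0.731354
  sin(63.6) = 0.895712
  n2 = 1.642 * 0.731354 / 0.895712 = 1.3407

1.3407


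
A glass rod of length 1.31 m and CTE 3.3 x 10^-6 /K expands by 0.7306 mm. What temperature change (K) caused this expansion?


Rearrange dL = alpha * L0 * dT for dT:
  dT = dL / (alpha * L0)
  dL (m) = 0.7306 / 1000 = 0.0007306
  dT = 0.0007306 / ((3.3 x 10^-6) * 1.31) = 169.0 K

169.0 K


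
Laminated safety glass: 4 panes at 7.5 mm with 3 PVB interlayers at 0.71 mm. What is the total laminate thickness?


Total thickness = glass contribution + PVB contribution
  Glass: 4 * 7.5 = 30.0 mm
  PVB: 3 * 0.71 = 2.13 mm
  Total = 30.0 + 2.13 = 32.13 mm

32.13 mm


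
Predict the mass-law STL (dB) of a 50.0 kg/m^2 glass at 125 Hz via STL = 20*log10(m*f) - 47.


Mass law: STL = 20 * log10(m * f) - 47
  m * f = 50.0 * 125 = 6250
  log10(6250) = 3.79588
  STL = 20 * 3.79588 - 47 = 75.9176 - 47 = 28.9 dB

28.9 dB


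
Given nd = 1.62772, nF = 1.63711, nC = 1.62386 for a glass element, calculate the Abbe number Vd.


Abbe number formula: Vd = (nd - 1) / (nF - nC)
  nd - 1 = 1.62772 - 1 = 0.62772
  nF - nC = 1.63711 - 1.62386 = 0.01325
  Vd = 0.62772 / 0.01325 = 47.38

47.38


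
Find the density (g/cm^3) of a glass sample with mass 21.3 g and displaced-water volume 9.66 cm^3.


Use the definition of density:
  rho = mass / volume
  rho = 21.3 / 9.66 = 2.205 g/cm^3

2.205 g/cm^3


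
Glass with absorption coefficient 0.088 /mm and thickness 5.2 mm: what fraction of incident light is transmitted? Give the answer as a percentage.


Beer-Lambert law: T = exp(-alpha * thickness)
  exponent = -0.088 * 5.2 = -0.4576
  T = exp(-0.4576) = 0.6328
  Percentage = 0.6328 * 100 = 63.28%

63.28%


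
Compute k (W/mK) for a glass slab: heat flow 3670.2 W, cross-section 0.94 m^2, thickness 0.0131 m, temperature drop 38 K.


Fourier's law rearranged: k = Q * t / (A * dT)
  Numerator = 3670.2 * 0.0131 = 48.07962
  Denominator = 0.94 * 38 = 35.72
  k = 48.07962 / 35.72 = 1.346 W/mK

1.346 W/mK


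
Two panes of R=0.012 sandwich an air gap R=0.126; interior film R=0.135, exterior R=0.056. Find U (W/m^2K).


Total thermal resistance (series):
  R_total = R_in + R_glass + R_air + R_glass + R_out
  R_total = 0.135 + 0.012 + 0.126 + 0.012 + 0.056 = 0.341 m^2K/W
U-value = 1 / R_total = 1 / 0.341 = 2.933 W/m^2K

2.933 W/m^2K


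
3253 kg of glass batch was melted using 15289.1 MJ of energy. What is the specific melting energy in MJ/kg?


Rearrange E = m * s for s:
  s = E / m
  s = 15289.1 / 3253 = 4.7 MJ/kg

4.7 MJ/kg


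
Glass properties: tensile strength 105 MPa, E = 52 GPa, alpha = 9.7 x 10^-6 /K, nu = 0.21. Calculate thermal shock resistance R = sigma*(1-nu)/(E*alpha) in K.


Thermal shock resistance: R = sigma * (1 - nu) / (E * alpha)
  Numerator = 105 * (1 - 0.21) = 82.95
  Denominator = 52 * 1000 * (9.7 x 10^-6) = 0.5044
  R = 82.95 / 0.5044 = 164.5 K

164.5 K


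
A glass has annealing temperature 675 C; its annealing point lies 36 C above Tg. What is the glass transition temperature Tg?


Rearrange T_anneal = Tg + offset for Tg:
  Tg = T_anneal - offset = 675 - 36 = 639 C

639 C


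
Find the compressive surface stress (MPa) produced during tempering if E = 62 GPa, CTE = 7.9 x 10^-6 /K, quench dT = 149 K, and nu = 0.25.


Tempering stress: sigma = E * alpha * dT / (1 - nu)
  E (MPa) = 62 * 1000 = 62000
  Numerator = 62000 * (7.9 x 10^-6) * 149 = 72.9802
  Denominator = 1 - 0.25 = 0.75
  sigma = 72.9802 / 0.75 = 97.3 MPa

97.3 MPa


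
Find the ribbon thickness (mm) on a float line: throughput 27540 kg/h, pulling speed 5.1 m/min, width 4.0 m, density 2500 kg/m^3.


Ribbon cross-section from mass balance:
  Volume rate = throughput / density = 27540 / 2500 = 11.016 m^3/h
  thickness = volume rate / (speed * 60 * width), i.e.
  thickness = throughput / (60 * speed * width * density) * 1000
  thickness = 27540 / (60 * 5.1 * 4.0 * 2500) * 1000 = 9.0 mm

9.0 mm


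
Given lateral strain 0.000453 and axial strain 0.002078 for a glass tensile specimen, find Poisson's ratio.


Poisson's ratio: nu = lateral strain / axial strain
  nu = 0.000453 / 0.002078 = 0.218

0.218


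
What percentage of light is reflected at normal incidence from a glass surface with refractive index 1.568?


Fresnel reflectance at normal incidence:
  R = ((n - 1)/(n + 1))^2
  (n - 1)/(n + 1) = (1.568 - 1)/(1.568 + 1) = 0.221184
  R = 0.221184^2 = 0.0489224
  R(%) = 0.0489224 * 100 = 4.892%

4.892%


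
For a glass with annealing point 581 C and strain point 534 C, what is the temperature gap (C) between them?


Gap = T_anneal - T_strain:
  gap = 581 - 534 = 47 C

47 C


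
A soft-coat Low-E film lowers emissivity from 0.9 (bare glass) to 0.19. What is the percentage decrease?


Percentage reduction = (1 - coated/uncoated) * 100
  Ratio = 0.19 / 0.9 = 0.2111
  Reduction = (1 - 0.2111) * 100 = 78.9%

78.9%


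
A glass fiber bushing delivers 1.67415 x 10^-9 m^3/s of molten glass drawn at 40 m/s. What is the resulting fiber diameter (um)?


Cross-sectional area from continuity:
  A = Q / v = 1.67415 x 10^-9 / 40 = 4.185375 x 10^-11 m^2
Diameter from circular cross-section:
  d = sqrt(4A / pi) * 10^6 (m -> um)
  d = sqrt(4 * 4.185375 x 10^-11 / pi) * 10^6 = 7.3 um

7.3 um


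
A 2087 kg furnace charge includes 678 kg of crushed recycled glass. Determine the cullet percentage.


Cullet ratio = (cullet mass / total batch mass) * 100
  Ratio = 678 / 2087 * 100 = 32.49%

32.49%


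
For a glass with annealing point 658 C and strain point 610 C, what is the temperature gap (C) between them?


Gap = T_anneal - T_strain:
  gap = 658 - 610 = 48 C

48 C


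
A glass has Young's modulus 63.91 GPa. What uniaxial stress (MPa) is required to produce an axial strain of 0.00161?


Rearrange E = sigma / epsilon:
  sigma = E * epsilon
  E (MPa) = 63.91 * 1000 = 63910
  sigma = 63910 * 0.00161 = 102.9 MPa

102.9 MPa


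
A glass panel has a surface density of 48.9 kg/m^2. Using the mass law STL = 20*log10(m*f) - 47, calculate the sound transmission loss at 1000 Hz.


Mass law: STL = 20 * log10(m * f) - 47
  m * f = 48.9 * 1000 = 48900
  log10(48900) = 4.68931
  STL = 20 * 4.68931 - 47 = 93.7862 - 47 = 46.8 dB

46.8 dB


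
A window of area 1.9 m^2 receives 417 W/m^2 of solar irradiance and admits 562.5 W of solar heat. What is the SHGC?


Rearrange Q = Area * SHGC * Irradiance:
  SHGC = Q / (Area * Irradiance)
  SHGC = 562.5 / (1.9 * 417) = 0.71

0.71


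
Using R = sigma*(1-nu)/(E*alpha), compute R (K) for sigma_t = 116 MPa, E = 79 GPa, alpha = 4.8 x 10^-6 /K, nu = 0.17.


Thermal shock resistance: R = sigma * (1 - nu) / (E * alpha)
  Numerator = 116 * (1 - 0.17) = 96.28
  Denominator = 79 * 1000 * (4.8 x 10^-6) = 0.3792
  R = 96.28 / 0.3792 = 253.9 K

253.9 K


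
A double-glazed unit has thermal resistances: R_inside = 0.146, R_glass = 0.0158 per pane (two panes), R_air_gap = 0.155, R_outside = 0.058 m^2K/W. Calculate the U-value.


Total thermal resistance (series):
  R_total = R_in + R_glass + R_air + R_glass + R_out
  R_total = 0.146 + 0.0158 + 0.155 + 0.0158 + 0.058 = 0.3906 m^2K/W
U-value = 1 / R_total = 1 / 0.3906 = 2.56 W/m^2K

2.56 W/m^2K


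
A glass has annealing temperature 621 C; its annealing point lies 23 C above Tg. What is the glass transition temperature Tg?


Rearrange T_anneal = Tg + offset for Tg:
  Tg = T_anneal - offset = 621 - 23 = 598 C

598 C


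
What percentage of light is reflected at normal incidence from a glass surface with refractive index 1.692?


Fresnel reflectance at normal incidence:
  R = ((n - 1)/(n + 1))^2
  (n - 1)/(n + 1) = (1.692 - 1)/(1.692 + 1) = 0.257058
  R = 0.257058^2 = 0.0660788
  R(%) = 0.0660788 * 100 = 6.608%

6.608%


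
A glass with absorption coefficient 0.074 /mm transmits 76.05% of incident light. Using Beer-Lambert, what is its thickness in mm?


Rearrange T = exp(-alpha * thickness):
  thickness = -ln(T) / alpha
  T = 76.05/100 = 0.7605
  ln(T) = -0.27378
  -ln(T) = 0.27378
  thickness = 0.27378 / 0.074 = 3.7 mm

3.7 mm


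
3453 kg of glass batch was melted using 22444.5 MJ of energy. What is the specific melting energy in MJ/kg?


Rearrange E = m * s for s:
  s = E / m
  s = 22444.5 / 3453 = 6.5 MJ/kg

6.5 MJ/kg


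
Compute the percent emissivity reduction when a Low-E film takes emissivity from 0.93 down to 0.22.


Percentage reduction = (1 - coated/uncoated) * 100
  Ratio = 0.22 / 0.93 = 0.2366
  Reduction = (1 - 0.2366) * 100 = 76.3%

76.3%


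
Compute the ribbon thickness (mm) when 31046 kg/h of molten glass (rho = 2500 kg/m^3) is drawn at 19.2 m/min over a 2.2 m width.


Ribbon cross-section from mass balance:
  Volume rate = throughput / density = 31046 / 2500 = 12.4184 m^3/h
  thickness = volume rate / (speed * 60 * width), i.e.
  thickness = throughput / (60 * speed * width * density) * 1000
  thickness = 31046 / (60 * 19.2 * 2.2 * 2500) * 1000 = 4.9 mm

4.9 mm


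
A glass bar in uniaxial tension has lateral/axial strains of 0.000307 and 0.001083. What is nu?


Poisson's ratio: nu = lateral strain / axial strain
  nu = 0.000307 / 0.001083 = 0.2835

0.2835


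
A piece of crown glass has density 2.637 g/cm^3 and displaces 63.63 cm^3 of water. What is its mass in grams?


Rearrange rho = m / V:
  m = rho * V
  m = 2.637 * 63.63 = 167.792 g

167.792 g


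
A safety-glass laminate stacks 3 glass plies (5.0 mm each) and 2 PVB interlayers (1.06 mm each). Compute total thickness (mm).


Total thickness = glass contribution + PVB contribution
  Glass: 3 * 5.0 = 15.0 mm
  PVB: 2 * 1.06 = 2.12 mm
  Total = 15.0 + 2.12 = 17.12 mm

17.12 mm


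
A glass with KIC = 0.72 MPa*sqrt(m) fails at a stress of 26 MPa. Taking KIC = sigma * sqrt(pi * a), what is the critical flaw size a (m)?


Rearrange KIC = sigma * sqrt(pi * a):
  sqrt(pi * a) = KIC / sigma
  sqrt(pi * a) = 0.72 / 26 = 0.027692
  a = (KIC / sigma)^2 / pi
  a = 0.027692^2 / pi = 0.0002441 m

0.0002441 m


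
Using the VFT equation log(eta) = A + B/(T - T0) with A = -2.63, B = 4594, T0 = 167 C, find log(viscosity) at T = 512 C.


VFT equation: log(eta) = A + B / (T - T0)
  T - T0 = 512 - 167 = 345
  B / (T - T0) = 4594 / 345 = 13.316
  log(eta) = -2.63 + 13.316 = 10.686

10.686


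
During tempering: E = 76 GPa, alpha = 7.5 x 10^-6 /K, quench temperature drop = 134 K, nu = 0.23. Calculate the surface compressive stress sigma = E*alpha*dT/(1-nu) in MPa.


Tempering stress: sigma = E * alpha * dT / (1 - nu)
  E (MPa) = 76 * 1000 = 76000
  Numerator = 76000 * (7.5 x 10^-6) * 134 = 76.38
  Denominator = 1 - 0.23 = 0.77
  sigma = 76.38 / 0.77 = 99.2 MPa

99.2 MPa


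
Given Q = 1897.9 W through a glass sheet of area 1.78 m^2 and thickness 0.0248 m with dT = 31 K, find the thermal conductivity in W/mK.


Fourier's law rearranged: k = Q * t / (A * dT)
  Numerator = 1897.9 * 0.0248 = 47.06792
  Denominator = 1.78 * 31 = 55.18
  k = 47.06792 / 55.18 = 0.853 W/mK

0.853 W/mK


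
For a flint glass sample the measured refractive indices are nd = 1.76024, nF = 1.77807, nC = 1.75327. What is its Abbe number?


Abbe number formula: Vd = (nd - 1) / (nF - nC)
  nd - 1 = 1.76024 - 1 = 0.76024
  nF - nC = 1.77807 - 1.75327 = 0.0248
  Vd = 0.76024 / 0.0248 = 30.65

30.65


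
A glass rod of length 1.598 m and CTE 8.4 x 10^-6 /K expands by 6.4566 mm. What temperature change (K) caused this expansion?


Rearrange dL = alpha * L0 * dT for dT:
  dT = dL / (alpha * L0)
  dL (m) = 6.4566 / 1000 = 0.0064566
  dT = 0.0064566 / ((8.4 x 10^-6) * 1.598) = 481.0 K

481.0 K


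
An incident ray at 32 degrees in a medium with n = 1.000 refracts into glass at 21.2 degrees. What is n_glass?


Apply Snell's law: n1 * sin(theta1) = n2 * sin(theta2)
  n2 = n1 * sin(theta1) / sin(theta2)
  sin(32) = 0.529919
  sin(21.2) = 0.361625
  n2 = 1.000 * 0.529919 / 0.361625 = 1.4654

1.4654


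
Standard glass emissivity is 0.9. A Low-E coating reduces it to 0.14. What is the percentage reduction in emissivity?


Percentage reduction = (1 - coated/uncoated) * 100
  Ratio = 0.14 / 0.9 = 0.1556
  Reduction = (1 - 0.1556) * 100 = 84.4%

84.4%


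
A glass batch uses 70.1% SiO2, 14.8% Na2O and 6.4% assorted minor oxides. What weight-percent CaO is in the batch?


Pieces sum to 100%:
  CaO = 100 - (SiO2 + Na2O + others)
  CaO = 100 - (70.1 + 14.8 + 6.4) = 8.7%

8.7%


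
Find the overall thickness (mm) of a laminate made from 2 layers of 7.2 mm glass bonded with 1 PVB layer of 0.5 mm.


Total thickness = glass contribution + PVB contribution
  Glass: 2 * 7.2 = 14.4 mm
  PVB: 1 * 0.5 = 0.5 mm
  Total = 14.4 + 0.5 = 14.9 mm

14.9 mm


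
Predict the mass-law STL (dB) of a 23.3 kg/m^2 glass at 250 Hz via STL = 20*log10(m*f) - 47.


Mass law: STL = 20 * log10(m * f) - 47
  m * f = 23.3 * 250 = 5825
  log10(5825) = 3.7653
  STL = 20 * 3.7653 - 47 = 75.306 - 47 = 28.3 dB

28.3 dB


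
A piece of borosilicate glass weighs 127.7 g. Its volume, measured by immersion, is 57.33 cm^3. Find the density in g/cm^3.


Use the definition of density:
  rho = mass / volume
  rho = 127.7 / 57.33 = 2.227 g/cm^3

2.227 g/cm^3


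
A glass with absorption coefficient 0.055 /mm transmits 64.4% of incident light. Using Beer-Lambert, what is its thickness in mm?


Rearrange T = exp(-alpha * thickness):
  thickness = -ln(T) / alpha
  T = 64.4/100 = 0.644
  ln(T) = -0.44006
  -ln(T) = 0.44006
  thickness = 0.44006 / 0.055 = 8.0 mm

8.0 mm


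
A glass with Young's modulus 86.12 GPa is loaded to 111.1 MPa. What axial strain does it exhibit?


Rearrange E = sigma / epsilon:
  epsilon = sigma / E
  E (MPa) = 86.12 * 1000 = 86120
  epsilon = 111.1 / 86120 = 0.00129

0.00129


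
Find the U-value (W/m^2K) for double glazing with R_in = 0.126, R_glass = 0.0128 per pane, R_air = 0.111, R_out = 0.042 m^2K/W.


Total thermal resistance (series):
  R_total = R_in + R_glass + R_air + R_glass + R_out
  R_total = 0.126 + 0.0128 + 0.111 + 0.0128 + 0.042 = 0.3046 m^2K/W
U-value = 1 / R_total = 1 / 0.3046 = 3.283 W/m^2K

3.283 W/m^2K


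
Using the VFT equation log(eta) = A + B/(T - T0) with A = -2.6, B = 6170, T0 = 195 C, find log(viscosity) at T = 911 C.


VFT equation: log(eta) = A + B / (T - T0)
  T - T0 = 911 - 195 = 716
  B / (T - T0) = 6170 / 716 = 8.617
  log(eta) = -2.6 + 8.617 = 6.017

6.017


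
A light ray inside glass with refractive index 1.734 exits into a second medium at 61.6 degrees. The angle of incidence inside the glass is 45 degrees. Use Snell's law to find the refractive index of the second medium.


Apply Snell's law: n1 * sin(theta1) = n2 * sin(theta2)
  n2 = n1 * sin(theta1) / sin(theta2)
  sin(45) = 0.707107
  sin(61.6) = 0.879649
  n2 = 1.734 * 0.707107 / 0.879649 = 1.3939

1.3939


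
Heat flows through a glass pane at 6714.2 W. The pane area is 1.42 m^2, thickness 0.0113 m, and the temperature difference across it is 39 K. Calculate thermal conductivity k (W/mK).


Fourier's law rearranged: k = Q * t / (A * dT)
  Numerator = 6714.2 * 0.0113 = 75.87046
  Denominator = 1.42 * 39 = 55.38
  k = 75.87046 / 55.38 = 1.37 W/mK

1.37 W/mK


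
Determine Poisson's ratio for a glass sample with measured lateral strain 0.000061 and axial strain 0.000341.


Poisson's ratio: nu = lateral strain / axial strain
  nu = 0.000061 / 0.000341 = 0.1789

0.1789


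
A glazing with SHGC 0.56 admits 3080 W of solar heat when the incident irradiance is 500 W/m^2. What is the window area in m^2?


Rearrange Q = Area * SHGC * Irradiance:
  Area = Q / (SHGC * Irradiance)
  Area = 3080 / (0.56 * 500) = 11.0 m^2

11.0 m^2


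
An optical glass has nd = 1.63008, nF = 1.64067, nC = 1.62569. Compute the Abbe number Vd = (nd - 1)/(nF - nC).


Abbe number formula: Vd = (nd - 1) / (nF - nC)
  nd - 1 = 1.63008 - 1 = 0.63008
  nF - nC = 1.64067 - 1.62569 = 0.01498
  Vd = 0.63008 / 0.01498 = 42.06

42.06


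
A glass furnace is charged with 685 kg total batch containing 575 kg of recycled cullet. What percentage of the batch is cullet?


Cullet ratio = (cullet mass / total batch mass) * 100
  Ratio = 575 / 685 * 100 = 83.94%

83.94%


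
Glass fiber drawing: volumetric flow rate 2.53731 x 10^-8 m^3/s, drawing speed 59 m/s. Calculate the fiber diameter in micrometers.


Cross-sectional area from continuity:
  A = Q / v = 2.53731 x 10^-8 / 59 = 4.300525 x 10^-10 m^2
Diameter from circular cross-section:
  d = sqrt(4A / pi) * 10^6 (m -> um)
  d = sqrt(4 * 4.300525 x 10^-10 / pi) * 10^6 = 23.4 um

23.4 um


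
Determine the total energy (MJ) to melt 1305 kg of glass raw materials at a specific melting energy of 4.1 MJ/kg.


Total energy = mass * specific energy
  E = 1305 * 4.1 = 5350.5 MJ

5350.5 MJ


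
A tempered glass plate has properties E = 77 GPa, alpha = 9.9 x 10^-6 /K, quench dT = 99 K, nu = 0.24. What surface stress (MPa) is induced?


Tempering stress: sigma = E * alpha * dT / (1 - nu)
  E (MPa) = 77 * 1000 = 77000
  Numerator = 77000 * (9.9 x 10^-6) * 99 = 75.4677
  Denominator = 1 - 0.24 = 0.76
  sigma = 75.4677 / 0.76 = 99.3 MPa

99.3 MPa


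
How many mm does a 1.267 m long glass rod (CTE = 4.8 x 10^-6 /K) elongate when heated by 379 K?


Thermal expansion formula: dL = alpha * L0 * dT
  dL = (4.8 x 10^-6) * 1.267 * 379 = 0.00230493 m
Convert to mm: 0.00230493 * 1000 = 2.3049 mm

2.3049 mm


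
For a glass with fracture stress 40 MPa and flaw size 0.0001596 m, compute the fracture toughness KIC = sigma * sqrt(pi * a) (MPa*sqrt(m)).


Fracture toughness: KIC = sigma * sqrt(pi * a)
  pi * a = pi * 0.0001596 = 0.000501398
  sqrt(pi * a) = 0.022392
  KIC = 40 * 0.022392 = 0.896 MPa*sqrt(m)

0.896 MPa*sqrt(m)


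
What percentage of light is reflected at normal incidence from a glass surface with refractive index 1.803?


Fresnel reflectance at normal incidence:
  R = ((n - 1)/(n + 1))^2
  (n - 1)/(n + 1) = (1.803 - 1)/(1.803 + 1) = 0.286479
  R = 0.286479^2 = 0.0820702
  R(%) = 0.0820702 * 100 = 8.207%

8.207%


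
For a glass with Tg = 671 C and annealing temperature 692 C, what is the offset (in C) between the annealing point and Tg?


Offset = T_anneal - Tg:
  offset = 692 - 671 = 21 C

21 C


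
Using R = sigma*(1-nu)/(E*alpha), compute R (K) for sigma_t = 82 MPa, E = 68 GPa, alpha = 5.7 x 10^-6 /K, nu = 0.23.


Thermal shock resistance: R = sigma * (1 - nu) / (E * alpha)
  Numerator = 82 * (1 - 0.23) = 63.14
  Denominator = 68 * 1000 * (5.7 x 10^-6) = 0.3876
  R = 63.14 / 0.3876 = 162.9 K

162.9 K


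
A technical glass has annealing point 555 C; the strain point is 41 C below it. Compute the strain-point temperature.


Strain point = annealing point - difference:
  T_strain = 555 - 41 = 514 C

514 C


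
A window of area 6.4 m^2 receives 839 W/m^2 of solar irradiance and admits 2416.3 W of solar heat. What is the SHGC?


Rearrange Q = Area * SHGC * Irradiance:
  SHGC = Q / (Area * Irradiance)
  SHGC = 2416.3 / (6.4 * 839) = 0.45

0.45


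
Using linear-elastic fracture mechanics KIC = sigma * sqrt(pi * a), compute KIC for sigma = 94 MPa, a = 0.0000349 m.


Fracture toughness: KIC = sigma * sqrt(pi * a)
  pi * a = pi * 0.0000349 = 0.000109642
  sqrt(pi * a) = 0.010471
  KIC = 94 * 0.010471 = 0.984 MPa*sqrt(m)

0.984 MPa*sqrt(m)


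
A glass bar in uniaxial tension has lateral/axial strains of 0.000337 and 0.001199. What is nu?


Poisson's ratio: nu = lateral strain / axial strain
  nu = 0.000337 / 0.001199 = 0.2811

0.2811


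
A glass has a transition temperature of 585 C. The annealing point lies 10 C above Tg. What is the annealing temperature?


The annealing temperature is Tg plus the offset:
  T_anneal = 585 + 10 = 595 C

595 C


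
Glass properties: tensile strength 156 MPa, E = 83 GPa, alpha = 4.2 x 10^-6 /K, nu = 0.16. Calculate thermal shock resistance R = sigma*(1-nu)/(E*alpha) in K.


Thermal shock resistance: R = sigma * (1 - nu) / (E * alpha)
  Numerator = 156 * (1 - 0.16) = 131.04
  Denominator = 83 * 1000 * (4.2 x 10^-6) = 0.3486
  R = 131.04 / 0.3486 = 375.9 K

375.9 K


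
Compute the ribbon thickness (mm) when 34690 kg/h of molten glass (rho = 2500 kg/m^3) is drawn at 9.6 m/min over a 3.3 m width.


Ribbon cross-section from mass balance:
  Volume rate = throughput / density = 34690 / 2500 = 13.876 m^3/h
  thickness = volume rate / (speed * 60 * width), i.e.
  thickness = throughput / (60 * speed * width * density) * 1000
  thickness = 34690 / (60 * 9.6 * 3.3 * 2500) * 1000 = 7.3 mm

7.3 mm


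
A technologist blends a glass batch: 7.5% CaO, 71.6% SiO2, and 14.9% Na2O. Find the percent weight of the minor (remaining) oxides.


Sum the three major oxides:
  SiO2 + Na2O + CaO = 71.6 + 14.9 + 7.5 = 94.0%
Subtract from 100%:
  Others = 100 - 94.0 = 6.0%

6.0%


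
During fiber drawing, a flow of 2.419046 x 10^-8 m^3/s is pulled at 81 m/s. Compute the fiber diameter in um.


Cross-sectional area from continuity:
  A = Q / v = 2.419046 x 10^-8 / 81 = 2.986477 x 10^-10 m^2
Diameter from circular cross-section:
  d = sqrt(4A / pi) * 10^6 (m -> um)
  d = sqrt(4 * 2.986477 x 10^-10 / pi) * 10^6 = 19.5 um

19.5 um


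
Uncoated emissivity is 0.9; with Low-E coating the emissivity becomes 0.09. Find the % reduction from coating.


Percentage reduction = (1 - coated/uncoated) * 100
  Ratio = 0.09 / 0.9 = 0.1
  Reduction = (1 - 0.1) * 100 = 90.0%

90.0%


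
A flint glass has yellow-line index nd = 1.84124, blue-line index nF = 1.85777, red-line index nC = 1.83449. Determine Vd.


Abbe number formula: Vd = (nd - 1) / (nF - nC)
  nd - 1 = 1.84124 - 1 = 0.84124
  nF - nC = 1.85777 - 1.83449 = 0.02328
  Vd = 0.84124 / 0.02328 = 36.14

36.14


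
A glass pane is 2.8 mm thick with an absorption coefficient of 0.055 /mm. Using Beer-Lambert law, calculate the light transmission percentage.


Beer-Lambert law: T = exp(-alpha * thickness)
  exponent = -0.055 * 2.8 = -0.154
  T = exp(-0.154) = 0.8573
  Percentage = 0.8573 * 100 = 85.73%

85.73%


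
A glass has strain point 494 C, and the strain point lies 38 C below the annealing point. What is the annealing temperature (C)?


T_anneal = T_strain + gap:
  T_anneal = 494 + 38 = 532 C

532 C


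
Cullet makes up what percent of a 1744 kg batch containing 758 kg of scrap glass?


Cullet ratio = (cullet mass / total batch mass) * 100
  Ratio = 758 / 1744 * 100 = 43.46%

43.46%


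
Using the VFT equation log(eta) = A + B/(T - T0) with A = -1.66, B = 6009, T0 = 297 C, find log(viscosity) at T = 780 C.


VFT equation: log(eta) = A + B / (T - T0)
  T - T0 = 780 - 297 = 483
  B / (T - T0) = 6009 / 483 = 12.441
  log(eta) = -1.66 + 12.441 = 10.781

10.781


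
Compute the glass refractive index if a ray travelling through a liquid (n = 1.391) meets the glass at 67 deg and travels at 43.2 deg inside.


Apply Snell's law: n1 * sin(theta1) = n2 * sin(theta2)
  n2 = n1 * sin(theta1) / sin(theta2)
  sin(67) = 0.920505
  sin(43.2) = 0.684547
  n2 = 1.391 * 0.920505 / 0.684547 = 1.8705

1.8705


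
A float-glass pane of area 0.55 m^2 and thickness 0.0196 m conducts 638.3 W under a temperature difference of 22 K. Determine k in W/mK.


Fourier's law rearranged: k = Q * t / (A * dT)
  Numerator = 638.3 * 0.0196 = 12.51068
  Denominator = 0.55 * 22 = 12.1
  k = 12.51068 / 12.1 = 1.034 W/mK

1.034 W/mK


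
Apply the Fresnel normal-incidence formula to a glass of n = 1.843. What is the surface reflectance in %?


Fresnel reflectance at normal incidence:
  R = ((n - 1)/(n + 1))^2
  (n - 1)/(n + 1) = (1.843 - 1)/(1.843 + 1) = 0.296518
  R = 0.296518^2 = 0.0879229
  R(%) = 0.0879229 * 100 = 8.792%

8.792%


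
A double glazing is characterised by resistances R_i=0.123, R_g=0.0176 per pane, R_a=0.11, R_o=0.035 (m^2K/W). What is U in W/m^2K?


Total thermal resistance (series):
  R_total = R_in + R_glass + R_air + R_glass + R_out
  R_total = 0.123 + 0.0176 + 0.11 + 0.0176 + 0.035 = 0.3032 m^2K/W
U-value = 1 / R_total = 1 / 0.3032 = 3.298 W/m^2K

3.298 W/m^2K


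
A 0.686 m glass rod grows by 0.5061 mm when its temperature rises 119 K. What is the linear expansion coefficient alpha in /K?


Rearrange dL = alpha * L0 * dT for alpha:
  alpha = dL / (L0 * dT)
  alpha = (0.5061 / 1000) / (0.686 * 119) = 0.0000062 /K = 6.2 x 10^-6 /K

6.2 x 10^-6 /K


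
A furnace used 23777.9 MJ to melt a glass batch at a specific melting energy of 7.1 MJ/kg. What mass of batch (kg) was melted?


Rearrange E = m * s for m:
  m = E / s
  m = 23777.9 / 7.1 = 3349.0 kg

3349.0 kg


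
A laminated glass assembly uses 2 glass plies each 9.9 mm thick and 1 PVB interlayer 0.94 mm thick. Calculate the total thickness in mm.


Total thickness = glass contribution + PVB contribution
  Glass: 2 * 9.9 = 19.8 mm
  PVB: 1 * 0.94 = 0.94 mm
  Total = 19.8 + 0.94 = 20.74 mm

20.74 mm


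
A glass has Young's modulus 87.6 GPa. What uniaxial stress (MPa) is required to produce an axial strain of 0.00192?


Rearrange E = sigma / epsilon:
  sigma = E * epsilon
  E (MPa) = 87.6 * 1000 = 87600
  sigma = 87600 * 0.00192 = 168.19 MPa

168.19 MPa


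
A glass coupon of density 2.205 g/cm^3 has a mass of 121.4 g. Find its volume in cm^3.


Rearrange rho = m / V:
  V = m / rho
  V = 121.4 / 2.205 = 55.057 cm^3

55.057 cm^3


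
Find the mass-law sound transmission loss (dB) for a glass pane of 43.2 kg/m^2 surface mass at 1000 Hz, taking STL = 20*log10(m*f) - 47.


Mass law: STL = 20 * log10(m * f) - 47
  m * f = 43.2 * 1000 = 43200
  log10(43200) = 4.63548
  STL = 20 * 4.63548 - 47 = 92.7096 - 47 = 45.7 dB

45.7 dB


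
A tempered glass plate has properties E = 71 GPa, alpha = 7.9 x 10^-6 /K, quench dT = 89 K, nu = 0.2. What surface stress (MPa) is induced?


Tempering stress: sigma = E * alpha * dT / (1 - nu)
  E (MPa) = 71 * 1000 = 71000
  Numerator = 71000 * (7.9 x 10^-6) * 89 = 49.9201
  Denominator = 1 - 0.2 = 0.8
  sigma = 49.9201 / 0.8 = 62.4 MPa

62.4 MPa


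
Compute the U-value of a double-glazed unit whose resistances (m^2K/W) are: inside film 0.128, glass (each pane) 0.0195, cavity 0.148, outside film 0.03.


Total thermal resistance (series):
  R_total = R_in + R_glass + R_air + R_glass + R_out
  R_total = 0.128 + 0.0195 + 0.148 + 0.0195 + 0.03 = 0.345 m^2K/W
U-value = 1 / R_total = 1 / 0.345 = 2.899 W/m^2K

2.899 W/m^2K


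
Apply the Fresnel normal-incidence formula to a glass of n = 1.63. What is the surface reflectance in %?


Fresnel reflectance at normal incidence:
  R = ((n - 1)/(n + 1))^2
  (n - 1)/(n + 1) = (1.63 - 1)/(1.63 + 1) = 0.239544
  R = 0.239544^2 = 0.0573813
  R(%) = 0.0573813 * 100 = 5.738%

5.738%


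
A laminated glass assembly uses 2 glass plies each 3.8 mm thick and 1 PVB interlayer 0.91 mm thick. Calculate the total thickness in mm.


Total thickness = glass contribution + PVB contribution
  Glass: 2 * 3.8 = 7.6 mm
  PVB: 1 * 0.91 = 0.91 mm
  Total = 7.6 + 0.91 = 8.51 mm

8.51 mm


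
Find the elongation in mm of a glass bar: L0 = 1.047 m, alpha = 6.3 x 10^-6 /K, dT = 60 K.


Thermal expansion formula: dL = alpha * L0 * dT
  dL = (6.3 x 10^-6) * 1.047 * 60 = 0.00039577 m
Convert to mm: 0.00039577 * 1000 = 0.3958 mm

0.3958 mm


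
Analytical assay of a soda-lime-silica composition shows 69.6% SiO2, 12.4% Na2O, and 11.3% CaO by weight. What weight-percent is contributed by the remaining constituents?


Sum the three major oxides:
  SiO2 + Na2O + CaO = 69.6 + 12.4 + 11.3 = 93.3%
Subtract from 100%:
  Others = 100 - 93.3 = 6.7%

6.7%


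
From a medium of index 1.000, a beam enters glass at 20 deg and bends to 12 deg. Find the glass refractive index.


Apply Snell's law: n1 * sin(theta1) = n2 * sin(theta2)
  n2 = n1 * sin(theta1) / sin(theta2)
  sin(20) = 0.34202
  sin(12) = 0.207912
  n2 = 1.000 * 0.34202 / 0.207912 = 1.645

1.645


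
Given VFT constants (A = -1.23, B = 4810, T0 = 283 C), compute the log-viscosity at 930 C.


VFT equation: log(eta) = A + B / (T - T0)
  T - T0 = 930 - 283 = 647
  B / (T - T0) = 4810 / 647 = 7.434
  log(eta) = -1.23 + 7.434 = 6.204

6.204


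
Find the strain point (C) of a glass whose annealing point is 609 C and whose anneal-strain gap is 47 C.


Strain point = annealing point - difference:
  T_strain = 609 - 47 = 562 C

562 C


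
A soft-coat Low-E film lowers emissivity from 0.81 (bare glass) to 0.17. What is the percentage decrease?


Percentage reduction = (1 - coated/uncoated) * 100
  Ratio = 0.17 / 0.81 = 0.2099
  Reduction = (1 - 0.2099) * 100 = 79.0%

79.0%


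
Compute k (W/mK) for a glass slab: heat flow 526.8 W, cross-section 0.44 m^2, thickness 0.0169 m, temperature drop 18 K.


Fourier's law rearranged: k = Q * t / (A * dT)
  Numerator = 526.8 * 0.0169 = 8.90292
  Denominator = 0.44 * 18 = 7.92
  k = 8.90292 / 7.92 = 1.124 W/mK

1.124 W/mK


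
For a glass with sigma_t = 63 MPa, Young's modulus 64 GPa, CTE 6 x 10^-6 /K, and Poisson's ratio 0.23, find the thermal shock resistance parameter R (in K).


Thermal shock resistance: R = sigma * (1 - nu) / (E * alpha)
  Numerator = 63 * (1 - 0.23) = 48.51
  Denominator = 64 * 1000 * (6 x 10^-6) = 0.384
  R = 48.51 / 0.384 = 126.3 K

126.3 K


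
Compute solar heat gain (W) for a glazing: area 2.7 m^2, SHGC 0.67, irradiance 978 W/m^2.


Solar heat gain: Q = Area * SHGC * Irradiance
  Q = 2.7 * 0.67 * 978 = 1769.2 W

1769.2 W


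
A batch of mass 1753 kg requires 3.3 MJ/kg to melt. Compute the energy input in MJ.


Total energy = mass * specific energy
  E = 1753 * 3.3 = 5784.9 MJ

5784.9 MJ


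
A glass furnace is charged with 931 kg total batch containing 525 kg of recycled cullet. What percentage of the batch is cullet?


Cullet ratio = (cullet mass / total batch mass) * 100
  Ratio = 525 / 931 * 100 = 56.39%

56.39%


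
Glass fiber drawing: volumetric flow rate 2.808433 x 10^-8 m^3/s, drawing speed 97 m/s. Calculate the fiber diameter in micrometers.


Cross-sectional area from continuity:
  A = Q / v = 2.808433 x 10^-8 / 97 = 2.895292 x 10^-10 m^2
Diameter from circular cross-section:
  d = sqrt(4A / pi) * 10^6 (m -> um)
  d = sqrt(4 * 2.895292 x 10^-10 / pi) * 10^6 = 19.2 um

19.2 um


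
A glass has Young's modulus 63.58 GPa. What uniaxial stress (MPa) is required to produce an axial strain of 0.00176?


Rearrange E = sigma / epsilon:
  sigma = E * epsilon
  E (MPa) = 63.58 * 1000 = 63580
  sigma = 63580 * 0.00176 = 111.9 MPa

111.9 MPa


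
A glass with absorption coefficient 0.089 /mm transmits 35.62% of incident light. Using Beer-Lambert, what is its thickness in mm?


Rearrange T = exp(-alpha * thickness):
  thickness = -ln(T) / alpha
  T = 35.62/100 = 0.3562
  ln(T) = -1.03226
  -ln(T) = 1.03226
  thickness = 1.03226 / 0.089 = 11.6 mm

11.6 mm


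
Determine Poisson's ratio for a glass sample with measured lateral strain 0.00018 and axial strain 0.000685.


Poisson's ratio: nu = lateral strain / axial strain
  nu = 0.00018 / 0.000685 = 0.2628

0.2628


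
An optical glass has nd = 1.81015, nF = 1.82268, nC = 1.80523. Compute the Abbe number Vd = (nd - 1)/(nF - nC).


Abbe number formula: Vd = (nd - 1) / (nF - nC)
  nd - 1 = 1.81015 - 1 = 0.81015
  nF - nC = 1.82268 - 1.80523 = 0.01745
  Vd = 0.81015 / 0.01745 = 46.43

46.43


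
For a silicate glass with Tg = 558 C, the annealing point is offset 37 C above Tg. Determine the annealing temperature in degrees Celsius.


The annealing temperature is Tg plus the offset:
  T_anneal = 558 + 37 = 595 C

595 C


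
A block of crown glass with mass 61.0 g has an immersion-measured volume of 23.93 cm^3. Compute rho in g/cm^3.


Use the definition of density:
  rho = mass / volume
  rho = 61.0 / 23.93 = 2.549 g/cm^3

2.549 g/cm^3
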